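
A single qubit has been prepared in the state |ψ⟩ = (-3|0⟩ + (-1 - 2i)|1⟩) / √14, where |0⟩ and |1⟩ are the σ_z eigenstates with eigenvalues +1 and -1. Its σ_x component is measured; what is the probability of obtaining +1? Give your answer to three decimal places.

|+x⟩ = (|0⟩ + |1⟩)/√2, so ⟨+x|ψ⟩ = (-4 - 2i) / (√2·√14).
P = |-4 - 2i|² / 28 = 20/28.

0.714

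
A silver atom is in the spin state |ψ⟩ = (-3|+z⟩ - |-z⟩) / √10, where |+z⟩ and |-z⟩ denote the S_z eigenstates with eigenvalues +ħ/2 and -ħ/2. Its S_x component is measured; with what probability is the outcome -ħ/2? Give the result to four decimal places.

|-x⟩ = (|+z⟩ - |-z⟩)/√2, so ⟨-x|ψ⟩ = (-2) / (√2·√10).
P = |-2|² / 20 = 4/20.

0.2000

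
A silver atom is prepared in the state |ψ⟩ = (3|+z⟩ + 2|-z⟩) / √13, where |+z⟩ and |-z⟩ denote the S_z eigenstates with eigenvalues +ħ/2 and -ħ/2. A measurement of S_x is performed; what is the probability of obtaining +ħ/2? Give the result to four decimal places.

0.9615

|+x⟩ = (|+z⟩ + |-z⟩)/√2, so ⟨+x|ψ⟩ = (5) / (√2·√13).
P = |5|² / 26 = 25/26.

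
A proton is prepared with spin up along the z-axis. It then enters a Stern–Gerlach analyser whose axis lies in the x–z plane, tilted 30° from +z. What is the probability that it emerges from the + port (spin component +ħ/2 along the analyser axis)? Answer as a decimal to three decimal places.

For spin-½, the probability of finding spin-up along an axis at angle θ to the initial spin direction is cos²(θ/2); spin-down is sin²(θ/2).
θ = 30°, so P = cos²(15°) ≈ 0.933.

0.933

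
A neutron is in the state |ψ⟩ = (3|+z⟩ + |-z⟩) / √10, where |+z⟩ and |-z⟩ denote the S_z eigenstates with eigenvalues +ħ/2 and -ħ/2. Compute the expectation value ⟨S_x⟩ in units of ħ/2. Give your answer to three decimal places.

0.600

⟨σ_x⟩ = 2 Re(a* b)/(|a|²+|b|²) with a = 3, b = 1.
a* b = 3, so ⟨σ_x⟩ = 6/10.
⟨S_x⟩ = (ħ/2)·⟨σ_x⟩.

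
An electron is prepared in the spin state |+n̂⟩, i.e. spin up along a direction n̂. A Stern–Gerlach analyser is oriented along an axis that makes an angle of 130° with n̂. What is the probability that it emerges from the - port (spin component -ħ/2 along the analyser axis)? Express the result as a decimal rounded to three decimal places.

For spin-½, the probability of finding spin-up along an axis at angle θ to the initial spin direction is cos²(θ/2); spin-down is sin²(θ/2).
θ = 130°, so P = sin²(65°) ≈ 0.821.

0.821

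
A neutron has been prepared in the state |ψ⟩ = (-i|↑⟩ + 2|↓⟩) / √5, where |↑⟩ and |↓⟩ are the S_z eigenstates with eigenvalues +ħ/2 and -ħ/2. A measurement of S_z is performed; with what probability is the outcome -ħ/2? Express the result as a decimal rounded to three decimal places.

0.800

The -ħ/2 outcome corresponds to |↓⟩. Its amplitude in |ψ⟩ is 2/√5.
P = |2|² / 5 = 4/5.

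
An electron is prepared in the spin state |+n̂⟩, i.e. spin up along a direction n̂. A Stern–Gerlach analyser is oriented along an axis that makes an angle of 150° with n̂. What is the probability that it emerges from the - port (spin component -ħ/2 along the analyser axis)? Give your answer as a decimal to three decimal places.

0.933

For spin-½, the probability of finding spin-up along an axis at angle θ to the initial spin direction is cos²(θ/2); spin-down is sin²(θ/2).
θ = 150°, so P = sin²(75°) ≈ 0.933.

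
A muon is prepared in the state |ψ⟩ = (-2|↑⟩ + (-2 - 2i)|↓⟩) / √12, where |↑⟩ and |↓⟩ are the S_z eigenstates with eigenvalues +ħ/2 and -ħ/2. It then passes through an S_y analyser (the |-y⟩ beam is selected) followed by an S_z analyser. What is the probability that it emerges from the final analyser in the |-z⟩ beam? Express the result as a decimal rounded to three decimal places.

First analyser (S_y): P(|-y⟩) = |⟨-y|ψ⟩|² = 4/24.
After stage 1 the state is |-y⟩; P(|-z⟩) = |⟨-z|-y⟩|² = 1/2.
Joint probability = 4/24 × 1/2 = 0.083.

0.083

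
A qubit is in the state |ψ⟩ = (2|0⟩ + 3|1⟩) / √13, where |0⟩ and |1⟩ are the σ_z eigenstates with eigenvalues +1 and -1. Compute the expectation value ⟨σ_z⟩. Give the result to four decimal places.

⟨σ_z⟩ = |a|² - |b|² divided by |a|²+|b|², with a, b the |0⟩, |1⟩ amplitudes.
= (4 - 9)/13 = -5/13.

-0.3846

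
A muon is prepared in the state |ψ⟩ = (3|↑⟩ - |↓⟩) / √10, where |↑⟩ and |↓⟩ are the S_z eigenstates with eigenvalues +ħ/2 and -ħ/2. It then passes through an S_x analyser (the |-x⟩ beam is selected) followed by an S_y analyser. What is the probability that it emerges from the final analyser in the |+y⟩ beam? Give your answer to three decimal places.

0.400

First analyser (S_x): P(|-x⟩) = |⟨-x|ψ⟩|² = 16/20.
After stage 1 the state is |-x⟩; P(|+y⟩) = |⟨+y|-x⟩|² = 1/2.
Joint probability = 16/20 × 1/2 = 0.400.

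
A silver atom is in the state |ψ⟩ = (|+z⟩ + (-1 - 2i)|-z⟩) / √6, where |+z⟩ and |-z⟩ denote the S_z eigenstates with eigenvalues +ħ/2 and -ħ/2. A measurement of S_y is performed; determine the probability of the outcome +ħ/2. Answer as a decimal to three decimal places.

0.167

|+y⟩ = (|+z⟩ + i|-z⟩)/√2, so ⟨+y|ψ⟩ = (-1 + i) / (√2·√6).
P = |-1 + i|² / 12 = 2/12.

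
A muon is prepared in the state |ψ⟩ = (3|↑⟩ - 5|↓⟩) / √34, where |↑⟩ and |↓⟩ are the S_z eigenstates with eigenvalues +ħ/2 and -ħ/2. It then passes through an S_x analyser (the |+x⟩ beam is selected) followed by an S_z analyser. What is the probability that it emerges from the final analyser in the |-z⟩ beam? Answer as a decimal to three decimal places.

0.029

First analyser (S_x): P(|+x⟩) = |⟨+x|ψ⟩|² = 4/68.
After stage 1 the state is |+x⟩; P(|-z⟩) = |⟨-z|+x⟩|² = 1/2.
Joint probability = 4/68 × 1/2 = 0.029.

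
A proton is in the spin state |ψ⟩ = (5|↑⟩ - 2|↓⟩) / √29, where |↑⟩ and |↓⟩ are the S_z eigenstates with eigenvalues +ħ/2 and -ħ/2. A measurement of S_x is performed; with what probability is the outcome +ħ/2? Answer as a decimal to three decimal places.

|+x⟩ = (|↑⟩ + |↓⟩)/√2, so ⟨+x|ψ⟩ = (3) / (√2·√29).
P = |3|² / 58 = 9/58.

0.155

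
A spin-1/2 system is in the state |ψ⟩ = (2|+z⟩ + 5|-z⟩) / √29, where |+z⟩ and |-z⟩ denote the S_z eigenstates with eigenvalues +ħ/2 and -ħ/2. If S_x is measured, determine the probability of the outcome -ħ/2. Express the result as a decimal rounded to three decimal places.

|-x⟩ = (|+z⟩ - |-z⟩)/√2, so ⟨-x|ψ⟩ = (-3) / (√2·√29).
P = |-3|² / 58 = 9/58.

0.155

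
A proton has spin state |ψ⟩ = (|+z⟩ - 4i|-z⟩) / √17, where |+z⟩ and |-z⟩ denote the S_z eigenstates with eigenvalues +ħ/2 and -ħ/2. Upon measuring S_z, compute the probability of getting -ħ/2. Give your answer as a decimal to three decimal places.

The -ħ/2 outcome corresponds to |-z⟩. Its amplitude in |ψ⟩ is -4i/√17.
P = |-4i|² / 17 = 16/17.

0.941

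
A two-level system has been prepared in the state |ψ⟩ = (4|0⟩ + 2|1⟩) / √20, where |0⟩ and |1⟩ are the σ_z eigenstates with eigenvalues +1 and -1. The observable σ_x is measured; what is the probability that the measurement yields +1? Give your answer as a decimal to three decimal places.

|+x⟩ = (|0⟩ + |1⟩)/√2, so ⟨+x|ψ⟩ = (6) / (√2·√20).
P = |6|² / 40 = 36/40.

0.900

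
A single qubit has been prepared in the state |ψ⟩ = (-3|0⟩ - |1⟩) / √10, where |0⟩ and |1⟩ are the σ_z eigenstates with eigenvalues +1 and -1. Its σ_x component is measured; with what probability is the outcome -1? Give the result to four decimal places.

0.2000

|-x⟩ = (|0⟩ - |1⟩)/√2, so ⟨-x|ψ⟩ = (-2) / (√2·√10).
P = |-2|² / 20 = 4/20.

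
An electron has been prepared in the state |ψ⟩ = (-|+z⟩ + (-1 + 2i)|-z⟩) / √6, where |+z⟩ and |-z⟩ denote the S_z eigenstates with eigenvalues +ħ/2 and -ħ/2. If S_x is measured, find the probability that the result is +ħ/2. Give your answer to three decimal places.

|+x⟩ = (|+z⟩ + |-z⟩)/√2, so ⟨+x|ψ⟩ = (-2 + 2i) / (√2·√6).
P = |-2 + 2i|² / 12 = 8/12.

0.667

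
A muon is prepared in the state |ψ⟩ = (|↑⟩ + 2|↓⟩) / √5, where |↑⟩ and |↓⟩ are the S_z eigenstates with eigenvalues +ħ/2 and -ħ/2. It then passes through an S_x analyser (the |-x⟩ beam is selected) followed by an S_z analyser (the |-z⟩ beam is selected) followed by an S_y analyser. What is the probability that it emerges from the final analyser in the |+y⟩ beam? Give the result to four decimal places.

First analyser (S_x): P(|-x⟩) = |⟨-x|ψ⟩|² = 1/10.
After stage 1 the state is |-x⟩; P(|-z⟩) = |⟨-z|-x⟩|² = 1/2.
After stage 2 the state is |-z⟩; P(|+y⟩) = |⟨+y|-z⟩|² = 1/2.
Joint probability = 1/10 × 1/2 × 1/2 = 0.0250.

0.0250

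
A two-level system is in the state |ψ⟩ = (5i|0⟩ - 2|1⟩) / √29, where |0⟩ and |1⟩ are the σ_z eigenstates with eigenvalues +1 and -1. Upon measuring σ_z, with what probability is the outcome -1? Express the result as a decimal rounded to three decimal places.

0.138

The -1 outcome corresponds to |1⟩. Its amplitude in |ψ⟩ is -2/√29.
P = |-2|² / 29 = 4/29.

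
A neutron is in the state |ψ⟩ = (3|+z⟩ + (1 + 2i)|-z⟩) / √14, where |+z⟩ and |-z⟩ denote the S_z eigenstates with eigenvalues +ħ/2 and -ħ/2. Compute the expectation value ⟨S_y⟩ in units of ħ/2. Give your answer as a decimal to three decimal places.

0.857

⟨σ_y⟩ = 2 Im(a* b)/(|a|²+|b|²) with a = 3, b = (1 + 2i).
a* b = (3 + 6i), so ⟨σ_y⟩ = 12/14.
⟨S_y⟩ = (ħ/2)·⟨σ_y⟩.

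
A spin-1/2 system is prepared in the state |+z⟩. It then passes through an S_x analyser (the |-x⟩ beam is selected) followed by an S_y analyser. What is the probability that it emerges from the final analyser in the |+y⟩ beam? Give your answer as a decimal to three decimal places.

First analyser (S_x): from |+z⟩, P(|-x⟩) = 1/2.
After stage 1 the state is |-x⟩; P(|+y⟩) = |⟨+y|-x⟩|² = 1/2.
Joint probability = 1/2 × 1/2 = 0.250.

0.250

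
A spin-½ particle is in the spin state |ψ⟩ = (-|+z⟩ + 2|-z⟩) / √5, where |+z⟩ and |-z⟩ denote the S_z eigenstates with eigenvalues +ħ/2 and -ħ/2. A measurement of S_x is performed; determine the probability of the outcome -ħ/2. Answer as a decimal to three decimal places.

0.900

|-x⟩ = (|+z⟩ - |-z⟩)/√2, so ⟨-x|ψ⟩ = (-3) / (√2·√5).
P = |-3|² / 10 = 9/10.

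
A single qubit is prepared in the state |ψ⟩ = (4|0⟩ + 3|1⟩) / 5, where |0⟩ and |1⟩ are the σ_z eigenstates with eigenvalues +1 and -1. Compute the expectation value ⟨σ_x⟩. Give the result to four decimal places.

⟨σ_x⟩ = 2 Re(a* b)/(|a|²+|b|²) with a = 4, b = 3.
a* b = 12, so ⟨σ_x⟩ = 24/25.

0.9600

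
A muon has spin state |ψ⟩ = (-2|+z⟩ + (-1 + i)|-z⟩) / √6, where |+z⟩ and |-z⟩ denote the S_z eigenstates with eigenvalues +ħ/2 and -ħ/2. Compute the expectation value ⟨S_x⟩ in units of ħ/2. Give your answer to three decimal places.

0.667

⟨σ_x⟩ = 2 Re(a* b)/(|a|²+|b|²) with a = -2, b = (-1 + i).
a* b = (2 - 2i), so ⟨σ_x⟩ = 4/6.
⟨S_x⟩ = (ħ/2)·⟨σ_x⟩.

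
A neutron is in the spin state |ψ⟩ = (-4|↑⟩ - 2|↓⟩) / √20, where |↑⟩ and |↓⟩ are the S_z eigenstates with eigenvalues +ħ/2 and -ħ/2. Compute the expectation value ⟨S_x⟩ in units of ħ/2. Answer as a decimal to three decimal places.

0.800

⟨σ_x⟩ = 2 Re(a* b)/(|a|²+|b|²) with a = -4, b = -2.
a* b = 8, so ⟨σ_x⟩ = 16/20.
⟨S_x⟩ = (ħ/2)·⟨σ_x⟩.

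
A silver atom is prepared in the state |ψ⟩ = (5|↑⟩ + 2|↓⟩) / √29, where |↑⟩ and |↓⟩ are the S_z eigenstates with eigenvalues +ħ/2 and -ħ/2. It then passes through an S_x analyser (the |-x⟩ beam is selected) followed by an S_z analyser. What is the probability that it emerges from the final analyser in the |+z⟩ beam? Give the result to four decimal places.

0.0776

First analyser (S_x): P(|-x⟩) = |⟨-x|ψ⟩|² = 9/58.
After stage 1 the state is |-x⟩; P(|+z⟩) = |⟨+z|-x⟩|² = 1/2.
Joint probability = 9/58 × 1/2 = 0.0776.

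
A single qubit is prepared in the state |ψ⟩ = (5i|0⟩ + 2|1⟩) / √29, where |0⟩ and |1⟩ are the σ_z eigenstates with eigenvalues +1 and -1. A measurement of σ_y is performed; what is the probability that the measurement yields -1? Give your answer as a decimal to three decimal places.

0.845

|-y⟩ = (|0⟩ - i|1⟩)/√2, so ⟨-y|ψ⟩ = (7i) / (√2·√29).
P = |7i|² / 58 = 49/58.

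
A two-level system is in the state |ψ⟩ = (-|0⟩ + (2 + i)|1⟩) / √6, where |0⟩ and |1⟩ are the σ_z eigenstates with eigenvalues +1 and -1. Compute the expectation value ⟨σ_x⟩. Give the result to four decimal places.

⟨σ_x⟩ = 2 Re(a* b)/(|a|²+|b|²) with a = -1, b = (2 + i).
a* b = (-2 - i), so ⟨σ_x⟩ = -4/6.

-0.6667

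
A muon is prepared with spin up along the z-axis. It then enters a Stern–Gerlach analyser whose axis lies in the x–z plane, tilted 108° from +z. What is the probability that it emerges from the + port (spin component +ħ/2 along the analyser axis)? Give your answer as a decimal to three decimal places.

For spin-½, the probability of finding spin-up along an axis at angle θ to the initial spin direction is cos²(θ/2); spin-down is sin²(θ/2).
θ = 108°, so P = cos²(54°) ≈ 0.345.

0.345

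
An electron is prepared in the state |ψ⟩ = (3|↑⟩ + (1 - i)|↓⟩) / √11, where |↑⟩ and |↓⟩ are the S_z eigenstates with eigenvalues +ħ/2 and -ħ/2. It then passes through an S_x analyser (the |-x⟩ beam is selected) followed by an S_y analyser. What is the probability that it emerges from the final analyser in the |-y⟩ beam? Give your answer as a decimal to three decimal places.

0.114

First analyser (S_x): P(|-x⟩) = |⟨-x|ψ⟩|² = 5/22.
After stage 1 the state is |-x⟩; P(|-y⟩) = |⟨-y|-x⟩|² = 1/2.
Joint probability = 5/22 × 1/2 = 0.114.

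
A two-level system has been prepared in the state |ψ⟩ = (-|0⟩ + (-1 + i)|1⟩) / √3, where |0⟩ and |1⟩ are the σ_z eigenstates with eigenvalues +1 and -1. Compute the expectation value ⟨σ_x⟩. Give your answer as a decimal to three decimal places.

0.667

⟨σ_x⟩ = 2 Re(a* b)/(|a|²+|b|²) with a = -1, b = (-1 + i).
a* b = (1 - i), so ⟨σ_x⟩ = 2/3.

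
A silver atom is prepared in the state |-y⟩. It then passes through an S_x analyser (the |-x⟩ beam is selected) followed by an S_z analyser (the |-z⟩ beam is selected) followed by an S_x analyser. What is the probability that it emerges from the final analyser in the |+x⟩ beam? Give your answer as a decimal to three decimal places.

First analyser (S_x): from |-y⟩, P(|-x⟩) = 1/2.
After stage 1 the state is |-x⟩; P(|-z⟩) = |⟨-z|-x⟩|² = 1/2.
After stage 2 the state is |-z⟩; P(|+x⟩) = |⟨+x|-z⟩|² = 1/2.
Joint probability = 1/2 × 1/2 × 1/2 = 0.125.

0.125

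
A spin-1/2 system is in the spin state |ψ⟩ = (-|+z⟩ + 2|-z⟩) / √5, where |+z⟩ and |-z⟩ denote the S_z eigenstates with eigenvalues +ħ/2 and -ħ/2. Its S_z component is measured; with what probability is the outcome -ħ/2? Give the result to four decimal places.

The -ħ/2 outcome corresponds to |-z⟩. Its amplitude in |ψ⟩ is 2/√5.
P = |2|² / 5 = 4/5.

0.8000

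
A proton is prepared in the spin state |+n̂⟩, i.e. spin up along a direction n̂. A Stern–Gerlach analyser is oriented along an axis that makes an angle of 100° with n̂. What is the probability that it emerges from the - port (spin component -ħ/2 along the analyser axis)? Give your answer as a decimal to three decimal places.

0.587

For spin-½, the probability of finding spin-up along an axis at angle θ to the initial spin direction is cos²(θ/2); spin-down is sin²(θ/2).
θ = 100°, so P = sin²(50°) ≈ 0.587.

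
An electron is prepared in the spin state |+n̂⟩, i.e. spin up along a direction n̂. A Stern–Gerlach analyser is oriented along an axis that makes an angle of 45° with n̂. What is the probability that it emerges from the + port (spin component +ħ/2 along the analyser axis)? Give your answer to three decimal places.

0.854

For spin-½, the probability of finding spin-up along an axis at angle θ to the initial spin direction is cos²(θ/2); spin-down is sin²(θ/2).
θ = 45°, so P = cos²(22.5°) ≈ 0.854.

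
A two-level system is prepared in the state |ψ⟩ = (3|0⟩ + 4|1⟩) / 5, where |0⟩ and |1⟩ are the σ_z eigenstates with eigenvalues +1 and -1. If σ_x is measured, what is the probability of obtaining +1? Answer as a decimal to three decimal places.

0.980

|+x⟩ = (|0⟩ + |1⟩)/√2, so ⟨+x|ψ⟩ = (7) / (√2·5).
P = |7|² / 50 = 49/50.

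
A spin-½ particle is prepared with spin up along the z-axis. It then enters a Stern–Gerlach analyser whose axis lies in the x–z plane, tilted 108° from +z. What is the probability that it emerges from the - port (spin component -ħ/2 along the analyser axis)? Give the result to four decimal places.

0.6545

For spin-½, the probability of finding spin-up along an axis at angle θ to the initial spin direction is cos²(θ/2); spin-down is sin²(θ/2).
θ = 108°, so P = sin²(54°) ≈ 0.6545.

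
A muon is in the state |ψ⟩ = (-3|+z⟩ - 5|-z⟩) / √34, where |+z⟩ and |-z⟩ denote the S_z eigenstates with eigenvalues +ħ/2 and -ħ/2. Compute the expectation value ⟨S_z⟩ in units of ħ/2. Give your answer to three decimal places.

⟨σ_z⟩ = |a|² - |b|² divided by |a|²+|b|², with a, b the |+z⟩, |-z⟩ amplitudes.
= (9 - 25)/34 = -16/34.
⟨S_z⟩ = (ħ/2)·⟨σ_z⟩.

-0.471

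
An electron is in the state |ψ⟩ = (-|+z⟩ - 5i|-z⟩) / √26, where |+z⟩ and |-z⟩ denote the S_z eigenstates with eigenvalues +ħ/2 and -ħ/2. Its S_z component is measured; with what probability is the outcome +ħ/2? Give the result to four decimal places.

The +ħ/2 outcome corresponds to |+z⟩. Its amplitude in |ψ⟩ is -1/√26.
P = |-1|² / 26 = 1/26.

0.0385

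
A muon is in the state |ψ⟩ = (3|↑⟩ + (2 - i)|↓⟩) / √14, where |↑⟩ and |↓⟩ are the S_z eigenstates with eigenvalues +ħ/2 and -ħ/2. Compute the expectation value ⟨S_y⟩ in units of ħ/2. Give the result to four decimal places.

⟨σ_y⟩ = 2 Im(a* b)/(|a|²+|b|²) with a = 3, b = (2 - i).
a* b = (6 - 3i), so ⟨σ_y⟩ = -6/14.
⟨S_y⟩ = (ħ/2)·⟨σ_y⟩.

-0.4286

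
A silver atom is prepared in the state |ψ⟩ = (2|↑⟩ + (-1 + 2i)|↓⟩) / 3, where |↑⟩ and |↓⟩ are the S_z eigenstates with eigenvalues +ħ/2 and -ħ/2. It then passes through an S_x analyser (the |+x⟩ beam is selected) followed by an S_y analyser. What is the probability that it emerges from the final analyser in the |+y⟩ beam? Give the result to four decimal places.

0.1389

First analyser (S_x): P(|+x⟩) = |⟨+x|ψ⟩|² = 5/18.
After stage 1 the state is |+x⟩; P(|+y⟩) = |⟨+y|+x⟩|² = 1/2.
Joint probability = 5/18 × 1/2 = 0.1389.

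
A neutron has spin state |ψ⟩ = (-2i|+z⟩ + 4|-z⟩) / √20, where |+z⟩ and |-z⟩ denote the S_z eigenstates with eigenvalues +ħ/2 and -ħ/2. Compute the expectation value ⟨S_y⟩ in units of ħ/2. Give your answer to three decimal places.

⟨σ_y⟩ = 2 Im(a* b)/(|a|²+|b|²) with a = -2i, b = 4.
a* b = 8i, so ⟨σ_y⟩ = 16/20.
⟨S_y⟩ = (ħ/2)·⟨σ_y⟩.

0.800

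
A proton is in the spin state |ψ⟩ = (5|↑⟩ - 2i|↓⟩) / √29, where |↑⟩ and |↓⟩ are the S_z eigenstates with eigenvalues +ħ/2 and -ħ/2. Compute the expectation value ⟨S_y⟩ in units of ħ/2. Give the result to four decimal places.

⟨σ_y⟩ = 2 Im(a* b)/(|a|²+|b|²) with a = 5, b = -2i.
a* b = -10i, so ⟨σ_y⟩ = -20/29.
⟨S_y⟩ = (ħ/2)·⟨σ_y⟩.

-0.6897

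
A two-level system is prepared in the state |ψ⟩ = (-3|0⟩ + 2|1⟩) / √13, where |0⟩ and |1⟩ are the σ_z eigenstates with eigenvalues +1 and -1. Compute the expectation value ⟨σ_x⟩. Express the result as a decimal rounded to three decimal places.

-0.923

⟨σ_x⟩ = 2 Re(a* b)/(|a|²+|b|²) with a = -3, b = 2.
a* b = -6, so ⟨σ_x⟩ = -12/13.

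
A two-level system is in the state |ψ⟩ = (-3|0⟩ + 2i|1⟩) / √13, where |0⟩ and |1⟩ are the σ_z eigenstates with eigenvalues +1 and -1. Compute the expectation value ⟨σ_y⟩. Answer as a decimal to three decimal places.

-0.923

⟨σ_y⟩ = 2 Im(a* b)/(|a|²+|b|²) with a = -3, b = 2i.
a* b = -6i, so ⟨σ_y⟩ = -12/13.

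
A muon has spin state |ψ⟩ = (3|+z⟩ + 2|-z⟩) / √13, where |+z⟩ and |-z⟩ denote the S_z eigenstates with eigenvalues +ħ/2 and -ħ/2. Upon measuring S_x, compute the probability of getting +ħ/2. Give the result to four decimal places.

|+x⟩ = (|+z⟩ + |-z⟩)/√2, so ⟨+x|ψ⟩ = (5) / (√2·√13).
P = |5|² / 26 = 25/26.

0.9615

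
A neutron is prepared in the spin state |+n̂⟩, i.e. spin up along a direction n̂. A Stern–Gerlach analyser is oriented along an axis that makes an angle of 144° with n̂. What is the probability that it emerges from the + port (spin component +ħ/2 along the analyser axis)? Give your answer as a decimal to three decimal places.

For spin-½, the probability of finding spin-up along an axis at angle θ to the initial spin direction is cos²(θ/2); spin-down is sin²(θ/2).
θ = 144°, so P = cos²(72°) ≈ 0.095.

0.095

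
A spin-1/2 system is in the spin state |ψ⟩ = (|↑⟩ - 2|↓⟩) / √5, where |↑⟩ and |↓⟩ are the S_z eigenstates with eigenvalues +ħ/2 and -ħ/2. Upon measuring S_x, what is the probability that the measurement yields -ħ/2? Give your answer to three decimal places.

0.900

|-x⟩ = (|↑⟩ - |↓⟩)/√2, so ⟨-x|ψ⟩ = (3) / (√2·√5).
P = |3|² / 10 = 9/10.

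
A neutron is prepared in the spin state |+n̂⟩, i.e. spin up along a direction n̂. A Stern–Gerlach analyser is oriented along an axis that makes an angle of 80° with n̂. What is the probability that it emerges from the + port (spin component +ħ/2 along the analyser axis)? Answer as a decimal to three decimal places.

For spin-½, the probability of finding spin-up along an axis at angle θ to the initial spin direction is cos²(θ/2); spin-down is sin²(θ/2).
θ = 80°, so P = cos²(40°) ≈ 0.587.

0.587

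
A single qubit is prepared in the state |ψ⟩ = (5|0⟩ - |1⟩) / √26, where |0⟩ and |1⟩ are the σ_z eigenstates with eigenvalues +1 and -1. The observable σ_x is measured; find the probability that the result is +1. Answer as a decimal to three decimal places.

0.308

|+x⟩ = (|0⟩ + |1⟩)/√2, so ⟨+x|ψ⟩ = (4) / (√2·√26).
P = |4|² / 52 = 16/52.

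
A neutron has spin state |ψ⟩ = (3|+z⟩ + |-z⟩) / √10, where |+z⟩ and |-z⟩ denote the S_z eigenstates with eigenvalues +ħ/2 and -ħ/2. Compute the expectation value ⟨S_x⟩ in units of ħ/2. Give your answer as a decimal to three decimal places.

0.600

⟨σ_x⟩ = 2 Re(a* b)/(|a|²+|b|²) with a = 3, b = 1.
a* b = 3, so ⟨σ_x⟩ = 6/10.
⟨S_x⟩ = (ħ/2)·⟨σ_x⟩.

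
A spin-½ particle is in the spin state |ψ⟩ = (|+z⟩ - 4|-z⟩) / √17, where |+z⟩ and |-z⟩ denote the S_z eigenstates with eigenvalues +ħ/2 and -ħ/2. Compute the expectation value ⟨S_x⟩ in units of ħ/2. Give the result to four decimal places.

-0.4706

⟨σ_x⟩ = 2 Re(a* b)/(|a|²+|b|²) with a = 1, b = -4.
a* b = -4, so ⟨σ_x⟩ = -8/17.
⟨S_x⟩ = (ħ/2)·⟨σ_x⟩.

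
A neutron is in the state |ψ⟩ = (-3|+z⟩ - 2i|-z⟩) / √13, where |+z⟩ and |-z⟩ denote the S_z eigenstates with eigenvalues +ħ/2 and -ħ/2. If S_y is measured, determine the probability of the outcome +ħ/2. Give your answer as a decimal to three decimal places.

|+y⟩ = (|+z⟩ + i|-z⟩)/√2, so ⟨+y|ψ⟩ = (-5) / (√2·√13).
P = |-5|² / 26 = 25/26.

0.962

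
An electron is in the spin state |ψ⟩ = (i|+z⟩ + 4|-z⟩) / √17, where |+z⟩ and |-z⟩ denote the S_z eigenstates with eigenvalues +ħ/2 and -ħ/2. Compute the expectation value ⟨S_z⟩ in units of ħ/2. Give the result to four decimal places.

-0.8824

⟨σ_z⟩ = |a|² - |b|² divided by |a|²+|b|², with a, b the |+z⟩, |-z⟩ amplitudes.
= (1 - 16)/17 = -15/17.
⟨S_z⟩ = (ħ/2)·⟨σ_z⟩.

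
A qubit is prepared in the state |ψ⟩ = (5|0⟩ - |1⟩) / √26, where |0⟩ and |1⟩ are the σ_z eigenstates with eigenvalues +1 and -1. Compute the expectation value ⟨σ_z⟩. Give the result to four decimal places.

⟨σ_z⟩ = |a|² - |b|² divided by |a|²+|b|², with a, b the |0⟩, |1⟩ amplitudes.
= (25 - 1)/26 = 24/26.

0.9231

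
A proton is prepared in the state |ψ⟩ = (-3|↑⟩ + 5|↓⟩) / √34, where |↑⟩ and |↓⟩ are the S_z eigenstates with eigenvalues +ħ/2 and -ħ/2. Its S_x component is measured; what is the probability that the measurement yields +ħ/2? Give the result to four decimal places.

0.0588

|+x⟩ = (|↑⟩ + |↓⟩)/√2, so ⟨+x|ψ⟩ = (2) / (√2·√34).
P = |2|² / 68 = 4/68.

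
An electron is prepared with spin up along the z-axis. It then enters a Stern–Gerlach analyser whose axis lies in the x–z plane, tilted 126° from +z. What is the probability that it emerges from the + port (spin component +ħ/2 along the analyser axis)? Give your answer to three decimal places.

For spin-½, the probability of finding spin-up along an axis at angle θ to the initial spin direction is cos²(θ/2); spin-down is sin²(θ/2).
θ = 126°, so P = cos²(63°) ≈ 0.206.

0.206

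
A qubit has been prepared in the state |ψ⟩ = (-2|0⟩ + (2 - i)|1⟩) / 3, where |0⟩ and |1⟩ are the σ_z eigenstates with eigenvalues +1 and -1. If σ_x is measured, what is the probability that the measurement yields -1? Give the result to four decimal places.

|-x⟩ = (|0⟩ - |1⟩)/√2, so ⟨-x|ψ⟩ = (-4 + i) / (√2·3).
P = |-4 + i|² / 18 = 17/18.

0.9444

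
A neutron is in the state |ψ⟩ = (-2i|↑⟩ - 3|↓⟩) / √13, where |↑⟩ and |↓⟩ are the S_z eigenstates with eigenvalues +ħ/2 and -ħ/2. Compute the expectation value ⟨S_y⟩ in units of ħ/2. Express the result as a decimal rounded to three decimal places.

⟨σ_y⟩ = 2 Im(a* b)/(|a|²+|b|²) with a = -2i, b = -3.
a* b = -6i, so ⟨σ_y⟩ = -12/13.
⟨S_y⟩ = (ħ/2)·⟨σ_y⟩.

-0.923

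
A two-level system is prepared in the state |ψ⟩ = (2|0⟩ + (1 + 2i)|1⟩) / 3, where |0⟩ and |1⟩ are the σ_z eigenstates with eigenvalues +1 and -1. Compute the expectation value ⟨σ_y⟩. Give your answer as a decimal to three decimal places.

0.889

⟨σ_y⟩ = 2 Im(a* b)/(|a|²+|b|²) with a = 2, b = (1 + 2i).
a* b = (2 + 4i), so ⟨σ_y⟩ = 8/9.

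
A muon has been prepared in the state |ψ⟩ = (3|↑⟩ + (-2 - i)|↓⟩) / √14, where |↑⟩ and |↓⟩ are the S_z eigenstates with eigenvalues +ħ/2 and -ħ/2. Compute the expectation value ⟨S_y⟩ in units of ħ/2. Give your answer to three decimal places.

-0.429

⟨σ_y⟩ = 2 Im(a* b)/(|a|²+|b|²) with a = 3, b = (-2 - i).
a* b = (-6 - 3i), so ⟨σ_y⟩ = -6/14.
⟨S_y⟩ = (ħ/2)·⟨σ_y⟩.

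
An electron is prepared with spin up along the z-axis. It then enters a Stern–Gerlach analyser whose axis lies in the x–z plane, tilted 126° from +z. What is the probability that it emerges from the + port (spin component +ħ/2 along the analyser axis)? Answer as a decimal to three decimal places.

For spin-½, the probability of finding spin-up along an axis at angle θ to the initial spin direction is cos²(θ/2); spin-down is sin²(θ/2).
θ = 126°, so P = cos²(63°) ≈ 0.206.

0.206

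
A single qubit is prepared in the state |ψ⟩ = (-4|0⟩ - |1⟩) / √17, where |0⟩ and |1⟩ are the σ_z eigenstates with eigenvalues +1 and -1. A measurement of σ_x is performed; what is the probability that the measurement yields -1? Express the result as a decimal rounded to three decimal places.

|-x⟩ = (|0⟩ - |1⟩)/√2, so ⟨-x|ψ⟩ = (-3) / (√2·√17).
P = |-3|² / 34 = 9/34.

0.265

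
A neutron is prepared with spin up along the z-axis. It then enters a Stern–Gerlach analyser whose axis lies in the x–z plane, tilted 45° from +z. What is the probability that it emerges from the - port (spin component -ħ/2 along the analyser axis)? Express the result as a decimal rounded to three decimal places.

0.146

For spin-½, the probability of finding spin-up along an axis at angle θ to the initial spin direction is cos²(θ/2); spin-down is sin²(θ/2).
θ = 45°, so P = sin²(22.5°) ≈ 0.146.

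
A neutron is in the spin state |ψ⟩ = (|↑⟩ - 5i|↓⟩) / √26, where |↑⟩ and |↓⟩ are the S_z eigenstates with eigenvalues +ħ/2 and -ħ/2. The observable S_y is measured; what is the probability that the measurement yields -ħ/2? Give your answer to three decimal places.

|-y⟩ = (|↑⟩ - i|↓⟩)/√2, so ⟨-y|ψ⟩ = (6) / (√2·√26).
P = |6|² / 52 = 36/52.

0.692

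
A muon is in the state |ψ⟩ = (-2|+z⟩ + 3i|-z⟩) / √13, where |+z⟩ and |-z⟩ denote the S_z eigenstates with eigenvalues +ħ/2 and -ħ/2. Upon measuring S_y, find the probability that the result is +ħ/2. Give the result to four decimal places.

|+y⟩ = (|+z⟩ + i|-z⟩)/√2, so ⟨+y|ψ⟩ = (1) / (√2·√13).
P = |1|² / 26 = 1/26.

0.0385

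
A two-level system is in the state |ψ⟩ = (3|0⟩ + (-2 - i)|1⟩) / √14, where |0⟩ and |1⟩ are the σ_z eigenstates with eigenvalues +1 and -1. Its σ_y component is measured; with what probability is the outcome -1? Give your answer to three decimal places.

0.714

|-y⟩ = (|0⟩ - i|1⟩)/√2, so ⟨-y|ψ⟩ = (4 - 2i) / (√2·√14).
P = |4 - 2i|² / 28 = 20/28.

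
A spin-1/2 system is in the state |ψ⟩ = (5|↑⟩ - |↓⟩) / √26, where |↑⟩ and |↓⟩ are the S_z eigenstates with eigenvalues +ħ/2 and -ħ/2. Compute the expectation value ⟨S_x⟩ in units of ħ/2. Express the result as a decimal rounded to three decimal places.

⟨σ_x⟩ = 2 Re(a* b)/(|a|²+|b|²) with a = 5, b = -1.
a* b = -5, so ⟨σ_x⟩ = -10/26.
⟨S_x⟩ = (ħ/2)·⟨σ_x⟩.

-0.385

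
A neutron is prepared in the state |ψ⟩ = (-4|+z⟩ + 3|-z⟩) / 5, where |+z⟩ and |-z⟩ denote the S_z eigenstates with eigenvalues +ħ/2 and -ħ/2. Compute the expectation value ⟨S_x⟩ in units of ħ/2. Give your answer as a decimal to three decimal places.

⟨σ_x⟩ = 2 Re(a* b)/(|a|²+|b|²) with a = -4, b = 3.
a* b = -12, so ⟨σ_x⟩ = -24/25.
⟨S_x⟩ = (ħ/2)·⟨σ_x⟩.

-0.960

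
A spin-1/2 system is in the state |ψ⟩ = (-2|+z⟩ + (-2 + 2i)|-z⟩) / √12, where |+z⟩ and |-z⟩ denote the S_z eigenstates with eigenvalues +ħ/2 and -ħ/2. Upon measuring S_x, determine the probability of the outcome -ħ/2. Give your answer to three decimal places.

|-x⟩ = (|+z⟩ - |-z⟩)/√2, so ⟨-x|ψ⟩ = (-2i) / (√2·√12).
P = |-2i|² / 24 = 4/24.

0.167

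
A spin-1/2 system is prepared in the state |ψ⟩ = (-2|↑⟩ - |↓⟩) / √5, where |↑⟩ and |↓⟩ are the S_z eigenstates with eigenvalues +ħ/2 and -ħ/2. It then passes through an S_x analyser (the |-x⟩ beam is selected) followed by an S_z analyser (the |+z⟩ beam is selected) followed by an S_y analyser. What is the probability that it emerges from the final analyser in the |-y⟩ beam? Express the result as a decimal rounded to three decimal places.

0.025

First analyser (S_x): P(|-x⟩) = |⟨-x|ψ⟩|² = 1/10.
After stage 1 the state is |-x⟩; P(|+z⟩) = |⟨+z|-x⟩|² = 1/2.
After stage 2 the state is |+z⟩; P(|-y⟩) = |⟨-y|+z⟩|² = 1/2.
Joint probability = 1/10 × 1/2 × 1/2 = 0.025.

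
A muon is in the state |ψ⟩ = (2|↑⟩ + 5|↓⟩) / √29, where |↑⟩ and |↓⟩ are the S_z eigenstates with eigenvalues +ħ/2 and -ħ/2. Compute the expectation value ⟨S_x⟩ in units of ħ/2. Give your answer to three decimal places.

⟨σ_x⟩ = 2 Re(a* b)/(|a|²+|b|²) with a = 2, b = 5.
a* b = 10, so ⟨σ_x⟩ = 20/29.
⟨S_x⟩ = (ħ/2)·⟨σ_x⟩.

0.690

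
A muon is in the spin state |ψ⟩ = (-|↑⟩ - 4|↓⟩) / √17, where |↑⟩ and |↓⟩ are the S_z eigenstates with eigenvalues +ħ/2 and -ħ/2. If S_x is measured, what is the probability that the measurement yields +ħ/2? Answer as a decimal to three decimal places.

|+x⟩ = (|↑⟩ + |↓⟩)/√2, so ⟨+x|ψ⟩ = (-5) / (√2·√17).
P = |-5|² / 34 = 25/34.

0.735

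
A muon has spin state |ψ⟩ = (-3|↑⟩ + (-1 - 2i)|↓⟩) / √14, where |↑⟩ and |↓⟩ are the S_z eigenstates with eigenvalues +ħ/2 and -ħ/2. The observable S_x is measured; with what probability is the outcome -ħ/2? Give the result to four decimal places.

0.2857

|-x⟩ = (|↑⟩ - |↓⟩)/√2, so ⟨-x|ψ⟩ = (-2 + 2i) / (√2·√14).
P = |-2 + 2i|² / 28 = 8/28.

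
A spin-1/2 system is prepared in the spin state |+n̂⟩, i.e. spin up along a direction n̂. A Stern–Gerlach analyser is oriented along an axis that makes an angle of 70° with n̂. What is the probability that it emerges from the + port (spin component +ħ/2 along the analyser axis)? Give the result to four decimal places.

0.6710

For spin-½, the probability of finding spin-up along an axis at angle θ to the initial spin direction is cos²(θ/2); spin-down is sin²(θ/2).
θ = 70°, so P = cos²(35°) ≈ 0.6710.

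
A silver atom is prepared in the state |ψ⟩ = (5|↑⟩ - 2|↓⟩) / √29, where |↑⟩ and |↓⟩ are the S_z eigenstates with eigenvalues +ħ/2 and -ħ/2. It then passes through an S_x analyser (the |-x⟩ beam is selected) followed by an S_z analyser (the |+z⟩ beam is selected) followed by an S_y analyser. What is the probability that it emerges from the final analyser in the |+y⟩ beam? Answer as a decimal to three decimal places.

First analyser (S_x): P(|-x⟩) = |⟨-x|ψ⟩|² = 49/58.
After stage 1 the state is |-x⟩; P(|+z⟩) = |⟨+z|-x⟩|² = 1/2.
After stage 2 the state is |+z⟩; P(|+y⟩) = |⟨+y|+z⟩|² = 1/2.
Joint probability = 49/58 × 1/2 × 1/2 = 0.211.

0.211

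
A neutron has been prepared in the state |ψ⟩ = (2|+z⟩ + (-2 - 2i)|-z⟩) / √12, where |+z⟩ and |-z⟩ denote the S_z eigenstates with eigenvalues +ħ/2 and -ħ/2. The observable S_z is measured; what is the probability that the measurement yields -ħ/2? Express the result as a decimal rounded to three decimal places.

0.667

The -ħ/2 outcome corresponds to |-z⟩. Its amplitude in |ψ⟩ is (-2 - 2i)/√12.
P = |-2 - 2i|² / 12 = 8/12.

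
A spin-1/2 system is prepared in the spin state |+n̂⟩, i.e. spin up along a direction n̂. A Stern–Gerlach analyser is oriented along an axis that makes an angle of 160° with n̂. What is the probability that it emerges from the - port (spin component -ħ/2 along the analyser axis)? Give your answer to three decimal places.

For spin-½, the probability of finding spin-up along an axis at angle θ to the initial spin direction is cos²(θ/2); spin-down is sin²(θ/2).
θ = 160°, so P = sin²(80°) ≈ 0.970.

0.970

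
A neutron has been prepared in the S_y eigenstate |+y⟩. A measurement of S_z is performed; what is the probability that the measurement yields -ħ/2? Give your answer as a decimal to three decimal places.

In the S_z basis, |+y⟩ = (|+z⟩ + i|-z⟩)/√2 and |-z⟩ = |-z⟩.
|⟨-z|+y⟩|² = 1/2.

0.500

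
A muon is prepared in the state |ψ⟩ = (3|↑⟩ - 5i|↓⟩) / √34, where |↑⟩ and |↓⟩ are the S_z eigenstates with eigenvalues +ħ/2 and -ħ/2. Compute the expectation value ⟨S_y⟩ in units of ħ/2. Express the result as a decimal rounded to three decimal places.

⟨σ_y⟩ = 2 Im(a* b)/(|a|²+|b|²) with a = 3, b = -5i.
a* b = -15i, so ⟨σ_y⟩ = -30/34.
⟨S_y⟩ = (ħ/2)·⟨σ_y⟩.

-0.882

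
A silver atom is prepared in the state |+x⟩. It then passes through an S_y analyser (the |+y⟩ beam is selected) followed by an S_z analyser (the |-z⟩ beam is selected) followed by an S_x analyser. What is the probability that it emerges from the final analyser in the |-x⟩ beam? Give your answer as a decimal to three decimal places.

First analyser (S_y): from |+x⟩, P(|+y⟩) = 1/2.
After stage 1 the state is |+y⟩; P(|-z⟩) = |⟨-z|+y⟩|² = 1/2.
After stage 2 the state is |-z⟩; P(|-x⟩) = |⟨-x|-z⟩|² = 1/2.
Joint probability = 1/2 × 1/2 × 1/2 = 0.125.

0.125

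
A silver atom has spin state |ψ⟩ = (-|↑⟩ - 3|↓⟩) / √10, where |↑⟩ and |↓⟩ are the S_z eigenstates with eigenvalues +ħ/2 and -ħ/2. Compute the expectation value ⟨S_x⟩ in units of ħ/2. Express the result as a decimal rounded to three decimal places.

⟨σ_x⟩ = 2 Re(a* b)/(|a|²+|b|²) with a = -1, b = -3.
a* b = 3, so ⟨σ_x⟩ = 6/10.
⟨S_x⟩ = (ħ/2)·⟨σ_x⟩.

0.600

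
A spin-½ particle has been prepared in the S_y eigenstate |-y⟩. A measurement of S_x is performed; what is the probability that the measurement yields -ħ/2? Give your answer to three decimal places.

In the S_z basis, |-y⟩ = (|+z⟩ - i|-z⟩)/√2 and |-x⟩ = (|+z⟩ - |-z⟩)/√2.
|⟨-x|-y⟩|² = 1/2.

0.500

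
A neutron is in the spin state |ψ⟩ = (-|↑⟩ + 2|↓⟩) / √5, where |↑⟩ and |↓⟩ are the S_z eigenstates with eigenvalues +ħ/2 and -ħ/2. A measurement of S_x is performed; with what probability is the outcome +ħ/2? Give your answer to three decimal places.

|+x⟩ = (|↑⟩ + |↓⟩)/√2, so ⟨+x|ψ⟩ = (1) / (√2·√5).
P = |1|² / 10 = 1/10.

0.100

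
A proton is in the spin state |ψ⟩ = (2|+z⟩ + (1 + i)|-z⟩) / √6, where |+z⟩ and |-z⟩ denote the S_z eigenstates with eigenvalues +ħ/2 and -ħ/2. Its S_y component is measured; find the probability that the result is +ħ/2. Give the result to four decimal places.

|+y⟩ = (|+z⟩ + i|-z⟩)/√2, so ⟨+y|ψ⟩ = (3 - i) / (√2·√6).
P = |3 - i|² / 12 = 10/12.

0.8333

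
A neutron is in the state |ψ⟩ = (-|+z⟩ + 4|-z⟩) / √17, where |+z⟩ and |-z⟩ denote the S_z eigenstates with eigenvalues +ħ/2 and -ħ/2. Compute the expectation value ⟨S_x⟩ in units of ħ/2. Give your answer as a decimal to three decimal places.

-0.471

⟨σ_x⟩ = 2 Re(a* b)/(|a|²+|b|²) with a = -1, b = 4.
a* b = -4, so ⟨σ_x⟩ = -8/17.
⟨S_x⟩ = (ħ/2)·⟨σ_x⟩.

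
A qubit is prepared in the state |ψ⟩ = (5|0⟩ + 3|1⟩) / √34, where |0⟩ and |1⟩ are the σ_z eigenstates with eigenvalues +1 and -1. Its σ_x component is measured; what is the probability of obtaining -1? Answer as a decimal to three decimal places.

0.059

|-x⟩ = (|0⟩ - |1⟩)/√2, so ⟨-x|ψ⟩ = (2) / (√2·√34).
P = |2|² / 68 = 4/68.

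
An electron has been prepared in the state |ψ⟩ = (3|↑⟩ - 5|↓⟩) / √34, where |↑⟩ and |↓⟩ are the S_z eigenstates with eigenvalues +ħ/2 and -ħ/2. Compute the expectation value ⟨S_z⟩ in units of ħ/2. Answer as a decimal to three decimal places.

-0.471

⟨σ_z⟩ = |a|² - |b|² divided by |a|²+|b|², with a, b the |↑⟩, |↓⟩ amplitudes.
= (9 - 25)/34 = -16/34.
⟨S_z⟩ = (ħ/2)·⟨σ_z⟩.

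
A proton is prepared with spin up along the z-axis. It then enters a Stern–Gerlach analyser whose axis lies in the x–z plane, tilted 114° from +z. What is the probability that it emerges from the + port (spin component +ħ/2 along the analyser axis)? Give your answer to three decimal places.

0.297

For spin-½, the probability of finding spin-up along an axis at angle θ to the initial spin direction is cos²(θ/2); spin-down is sin²(θ/2).
θ = 114°, so P = cos²(57°) ≈ 0.297.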